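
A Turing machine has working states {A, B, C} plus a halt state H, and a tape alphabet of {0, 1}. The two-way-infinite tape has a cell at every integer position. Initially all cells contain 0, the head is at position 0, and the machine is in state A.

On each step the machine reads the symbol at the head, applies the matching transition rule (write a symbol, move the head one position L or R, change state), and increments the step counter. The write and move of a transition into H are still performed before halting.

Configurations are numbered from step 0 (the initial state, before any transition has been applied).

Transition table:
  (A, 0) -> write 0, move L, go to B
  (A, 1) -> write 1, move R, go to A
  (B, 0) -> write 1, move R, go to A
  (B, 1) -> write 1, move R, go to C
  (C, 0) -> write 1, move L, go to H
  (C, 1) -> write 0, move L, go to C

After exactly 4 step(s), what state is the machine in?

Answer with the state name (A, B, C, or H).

Step 1: in state A at pos 0, read 0 -> (A,0)->write 0,move L,goto B. Now: state=B, head=-1, tape[-2..1]=0000 (head:  ^)
Step 2: in state B at pos -1, read 0 -> (B,0)->write 1,move R,goto A. Now: state=A, head=0, tape[-2..1]=0100 (head:   ^)
Step 3: in state A at pos 0, read 0 -> (A,0)->write 0,move L,goto B. Now: state=B, head=-1, tape[-2..1]=0100 (head:  ^)
Step 4: in state B at pos -1, read 1 -> (B,1)->write 1,move R,goto C. Now: state=C, head=0, tape[-2..1]=0100 (head:   ^)

Answer: C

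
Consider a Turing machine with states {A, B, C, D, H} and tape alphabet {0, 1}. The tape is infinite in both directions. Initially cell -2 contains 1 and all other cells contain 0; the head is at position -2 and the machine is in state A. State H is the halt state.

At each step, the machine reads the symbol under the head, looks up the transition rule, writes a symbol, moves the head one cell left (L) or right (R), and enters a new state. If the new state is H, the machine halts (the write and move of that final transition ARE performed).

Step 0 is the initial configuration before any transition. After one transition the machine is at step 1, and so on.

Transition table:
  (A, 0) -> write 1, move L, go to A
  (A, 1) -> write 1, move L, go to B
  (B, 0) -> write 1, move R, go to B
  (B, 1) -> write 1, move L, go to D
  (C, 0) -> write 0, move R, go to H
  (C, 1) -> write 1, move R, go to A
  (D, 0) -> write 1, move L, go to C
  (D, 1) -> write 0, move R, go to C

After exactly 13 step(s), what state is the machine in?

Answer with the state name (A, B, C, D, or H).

Step 1: in state A at pos -2, read 1 -> (A,1)->write 1,move L,goto B. Now: state=B, head=-3, tape[-4..-1]=0010 (head:  ^)
Step 2: in state B at pos -3, read 0 -> (B,0)->write 1,move R,goto B. Now: state=B, head=-2, tape[-4..-1]=0110 (head:   ^)
Step 3: in state B at pos -2, read 1 -> (B,1)->write 1,move L,goto D. Now: state=D, head=-3, tape[-4..-1]=0110 (head:  ^)
Step 4: in state D at pos -3, read 1 -> (D,1)->write 0,move R,goto C. Now: state=C, head=-2, tape[-4..-1]=0010 (head:   ^)
Step 5: in state C at pos -2, read 1 -> (C,1)->write 1,move R,goto A. Now: state=A, head=-1, tape[-4..0]=00100 (head:    ^)
Step 6: in state A at pos -1, read 0 -> (A,0)->write 1,move L,goto A. Now: state=A, head=-2, tape[-4..0]=00110 (head:   ^)
Step 7: in state A at pos -2, read 1 -> (A,1)->write 1,move L,goto B. Now: state=B, head=-3, tape[-4..0]=00110 (head:  ^)
Step 8: in state B at pos -3, read 0 -> (B,0)->write 1,move R,goto B. Now: state=B, head=-2, tape[-4..0]=01110 (head:   ^)
Step 9: in state B at pos -2, read 1 -> (B,1)->write 1,move L,goto D. Now: state=D, head=-3, tape[-4..0]=01110 (head:  ^)
Step 10: in state D at pos -3, read 1 -> (D,1)->write 0,move R,goto C. Now: state=C, head=-2, tape[-4..0]=00110 (head:   ^)
Step 11: in state C at pos -2, read 1 -> (C,1)->write 1,move R,goto A. Now: state=A, head=-1, tape[-4..0]=00110 (head:    ^)
Step 12: in state A at pos -1, read 1 -> (A,1)->write 1,move L,goto B. Now: state=B, head=-2, tape[-4..0]=00110 (head:   ^)
Step 13: in state B at pos -2, read 1 -> (B,1)->write 1,move L,goto D. Now: state=D, head=-3, tape[-4..0]=00110 (head:  ^)

Answer: D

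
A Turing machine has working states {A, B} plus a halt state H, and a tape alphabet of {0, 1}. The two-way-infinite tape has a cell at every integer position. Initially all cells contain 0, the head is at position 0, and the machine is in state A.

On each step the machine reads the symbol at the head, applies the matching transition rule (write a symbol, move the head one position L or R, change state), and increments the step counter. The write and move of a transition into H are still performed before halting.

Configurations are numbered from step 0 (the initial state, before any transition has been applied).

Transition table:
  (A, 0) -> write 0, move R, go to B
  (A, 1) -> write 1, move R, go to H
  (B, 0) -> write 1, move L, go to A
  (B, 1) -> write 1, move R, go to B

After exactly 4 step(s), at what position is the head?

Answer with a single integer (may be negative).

Answer: 2

Derivation:
Step 1: in state A at pos 0, read 0 -> (A,0)->write 0,move R,goto B. Now: state=B, head=1, tape[-1..2]=0000 (head:   ^)
Step 2: in state B at pos 1, read 0 -> (B,0)->write 1,move L,goto A. Now: state=A, head=0, tape[-1..2]=0010 (head:  ^)
Step 3: in state A at pos 0, read 0 -> (A,0)->write 0,move R,goto B. Now: state=B, head=1, tape[-1..2]=0010 (head:   ^)
Step 4: in state B at pos 1, read 1 -> (B,1)->write 1,move R,goto B. Now: state=B, head=2, tape[-1..3]=00100 (head:    ^)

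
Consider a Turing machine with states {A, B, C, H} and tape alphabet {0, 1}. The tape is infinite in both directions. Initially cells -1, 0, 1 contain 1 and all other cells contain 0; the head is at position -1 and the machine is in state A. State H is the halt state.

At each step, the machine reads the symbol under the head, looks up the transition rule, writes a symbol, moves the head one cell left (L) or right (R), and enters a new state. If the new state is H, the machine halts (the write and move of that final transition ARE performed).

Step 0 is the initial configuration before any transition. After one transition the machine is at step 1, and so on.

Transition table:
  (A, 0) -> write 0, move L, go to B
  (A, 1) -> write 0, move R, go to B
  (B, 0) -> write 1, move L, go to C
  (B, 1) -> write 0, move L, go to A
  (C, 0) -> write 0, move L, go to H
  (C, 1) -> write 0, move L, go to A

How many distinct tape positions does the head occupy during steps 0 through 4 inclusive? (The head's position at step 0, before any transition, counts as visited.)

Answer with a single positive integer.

Step 1: in state A at pos -1, read 1 -> (A,1)->write 0,move R,goto B. Now: state=B, head=0, tape[-2..2]=00110 (head:   ^)
Step 2: in state B at pos 0, read 1 -> (B,1)->write 0,move L,goto A. Now: state=A, head=-1, tape[-2..2]=00010 (head:  ^)
Step 3: in state A at pos -1, read 0 -> (A,0)->write 0,move L,goto B. Now: state=B, head=-2, tape[-3..2]=000010 (head:  ^)
Step 4: in state B at pos -2, read 0 -> (B,0)->write 1,move L,goto C. Now: state=C, head=-3, tape[-4..2]=0010010 (head:  ^)
Head positions at steps 0..4: starting at -1, distinct positions visited = {-3, -2, -1, 0} -> 4 position(s)

Answer: 4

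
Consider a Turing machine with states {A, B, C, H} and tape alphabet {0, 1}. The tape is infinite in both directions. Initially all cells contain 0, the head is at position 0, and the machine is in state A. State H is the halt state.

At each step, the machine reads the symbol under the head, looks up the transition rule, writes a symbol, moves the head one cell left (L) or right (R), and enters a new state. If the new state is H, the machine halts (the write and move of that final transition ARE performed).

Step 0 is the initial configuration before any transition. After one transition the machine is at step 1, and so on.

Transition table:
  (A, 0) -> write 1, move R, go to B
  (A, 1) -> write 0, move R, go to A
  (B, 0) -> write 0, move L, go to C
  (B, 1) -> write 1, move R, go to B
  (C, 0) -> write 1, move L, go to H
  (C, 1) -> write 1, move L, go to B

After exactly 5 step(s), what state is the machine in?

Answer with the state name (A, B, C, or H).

Answer: H

Derivation:
Step 1: in state A at pos 0, read 0 -> (A,0)->write 1,move R,goto B. Now: state=B, head=1, tape[-1..2]=0100 (head:   ^)
Step 2: in state B at pos 1, read 0 -> (B,0)->write 0,move L,goto C. Now: state=C, head=0, tape[-1..2]=0100 (head:  ^)
Step 3: in state C at pos 0, read 1 -> (C,1)->write 1,move L,goto B. Now: state=B, head=-1, tape[-2..2]=00100 (head:  ^)
Step 4: in state B at pos -1, read 0 -> (B,0)->write 0,move L,goto C. Now: state=C, head=-2, tape[-3..2]=000100 (head:  ^)
Step 5: in state C at pos -2, read 0 -> (C,0)->write 1,move L,goto H. Now: state=H, head=-3, tape[-4..2]=0010100 (head:  ^)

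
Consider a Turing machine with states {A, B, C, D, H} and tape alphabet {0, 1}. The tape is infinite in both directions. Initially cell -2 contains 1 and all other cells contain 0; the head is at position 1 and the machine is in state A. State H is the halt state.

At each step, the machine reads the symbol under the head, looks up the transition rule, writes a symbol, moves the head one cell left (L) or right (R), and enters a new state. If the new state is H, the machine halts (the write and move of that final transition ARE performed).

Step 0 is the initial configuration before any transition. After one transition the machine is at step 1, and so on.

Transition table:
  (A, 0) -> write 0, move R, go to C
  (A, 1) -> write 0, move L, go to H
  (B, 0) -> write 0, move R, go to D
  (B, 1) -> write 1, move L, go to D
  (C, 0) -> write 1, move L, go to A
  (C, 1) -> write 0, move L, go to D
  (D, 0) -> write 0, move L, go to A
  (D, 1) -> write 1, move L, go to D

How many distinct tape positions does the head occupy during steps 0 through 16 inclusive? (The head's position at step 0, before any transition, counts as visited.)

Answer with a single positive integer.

Answer: 6

Derivation:
Step 1: in state A at pos 1, read 0 -> (A,0)->write 0,move R,goto C. Now: state=C, head=2, tape[-3..3]=0100000 (head:      ^)
Step 2: in state C at pos 2, read 0 -> (C,0)->write 1,move L,goto A. Now: state=A, head=1, tape[-3..3]=0100010 (head:     ^)
Step 3: in state A at pos 1, read 0 -> (A,0)->write 0,move R,goto C. Now: state=C, head=2, tape[-3..3]=0100010 (head:      ^)
Step 4: in state C at pos 2, read 1 -> (C,1)->write 0,move L,goto D. Now: state=D, head=1, tape[-3..3]=0100000 (head:     ^)
Step 5: in state D at pos 1, read 0 -> (D,0)->write 0,move L,goto A. Now: state=A, head=0, tape[-3..3]=0100000 (head:    ^)
Step 6: in state A at pos 0, read 0 -> (A,0)->write 0,move R,goto C. Now: state=C, head=1, tape[-3..3]=0100000 (head:     ^)
Step 7: in state C at pos 1, read 0 -> (C,0)->write 1,move L,goto A. Now: state=A, head=0, tape[-3..3]=0100100 (head:    ^)
Step 8: in state A at pos 0, read 0 -> (A,0)->write 0,move R,goto C. Now: state=C, head=1, tape[-3..3]=0100100 (head:     ^)
Step 9: in state C at pos 1, read 1 -> (C,1)->write 0,move L,goto D. Now: state=D, head=0, tape[-3..3]=0100000 (head:    ^)
Step 10: in state D at pos 0, read 0 -> (D,0)->write 0,move L,goto A. Now: state=A, head=-1, tape[-3..3]=0100000 (head:   ^)
Step 11: in state A at pos -1, read 0 -> (A,0)->write 0,move R,goto C. Now: state=C, head=0, tape[-3..3]=0100000 (head:    ^)
Step 12: in state C at pos 0, read 0 -> (C,0)->write 1,move L,goto A. Now: state=A, head=-1, tape[-3..3]=0101000 (head:   ^)
Step 13: in state A at pos -1, read 0 -> (A,0)->write 0,move R,goto C. Now: state=C, head=0, tape[-3..3]=0101000 (head:    ^)
Step 14: in state C at pos 0, read 1 -> (C,1)->write 0,move L,goto D. Now: state=D, head=-1, tape[-3..3]=0100000 (head:   ^)
Step 15: in state D at pos -1, read 0 -> (D,0)->write 0,move L,goto A. Now: state=A, head=-2, tape[-3..3]=0100000 (head:  ^)
Step 16: in state A at pos -2, read 1 -> (A,1)->write 0,move L,goto H. Now: state=H, head=-3, tape[-4..3]=00000000 (head:  ^)
Head positions at steps 0..16: starting at 1, distinct positions visited = {-3, -2, -1, 0, 1, 2} -> 6 position(s)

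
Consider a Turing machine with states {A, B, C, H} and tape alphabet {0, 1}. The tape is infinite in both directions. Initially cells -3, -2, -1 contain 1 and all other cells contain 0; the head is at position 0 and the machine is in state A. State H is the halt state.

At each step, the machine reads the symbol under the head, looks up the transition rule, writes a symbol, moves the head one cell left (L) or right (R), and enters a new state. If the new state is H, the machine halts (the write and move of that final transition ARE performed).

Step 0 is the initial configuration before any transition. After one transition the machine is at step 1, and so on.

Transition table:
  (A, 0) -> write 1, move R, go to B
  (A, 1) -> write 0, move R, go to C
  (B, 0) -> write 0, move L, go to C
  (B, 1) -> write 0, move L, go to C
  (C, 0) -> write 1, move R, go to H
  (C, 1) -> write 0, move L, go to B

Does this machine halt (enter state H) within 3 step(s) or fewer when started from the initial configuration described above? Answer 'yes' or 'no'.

Answer: no

Derivation:
Step 1: in state A at pos 0, read 0 -> (A,0)->write 1,move R,goto B. Now: state=B, head=1, tape[-4..2]=0111100 (head:      ^)
Step 2: in state B at pos 1, read 0 -> (B,0)->write 0,move L,goto C. Now: state=C, head=0, tape[-4..2]=0111100 (head:     ^)
Step 3: in state C at pos 0, read 1 -> (C,1)->write 0,move L,goto B. Now: state=B, head=-1, tape[-4..2]=0111000 (head:    ^)
After 3 step(s): state = B (not H) -> not halted within 3 -> no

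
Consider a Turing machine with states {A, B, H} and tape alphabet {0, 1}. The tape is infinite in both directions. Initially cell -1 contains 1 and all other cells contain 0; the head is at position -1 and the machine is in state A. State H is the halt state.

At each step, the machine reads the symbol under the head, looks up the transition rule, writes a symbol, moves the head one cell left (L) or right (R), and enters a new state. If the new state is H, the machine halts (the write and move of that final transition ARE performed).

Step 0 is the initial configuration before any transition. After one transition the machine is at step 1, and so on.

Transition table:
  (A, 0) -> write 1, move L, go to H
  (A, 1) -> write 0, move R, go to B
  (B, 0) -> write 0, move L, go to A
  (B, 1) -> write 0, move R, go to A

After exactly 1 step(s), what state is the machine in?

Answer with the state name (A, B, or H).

Answer: B

Derivation:
Step 1: in state A at pos -1, read 1 -> (A,1)->write 0,move R,goto B. Now: state=B, head=0, tape[-2..1]=0000 (head:   ^)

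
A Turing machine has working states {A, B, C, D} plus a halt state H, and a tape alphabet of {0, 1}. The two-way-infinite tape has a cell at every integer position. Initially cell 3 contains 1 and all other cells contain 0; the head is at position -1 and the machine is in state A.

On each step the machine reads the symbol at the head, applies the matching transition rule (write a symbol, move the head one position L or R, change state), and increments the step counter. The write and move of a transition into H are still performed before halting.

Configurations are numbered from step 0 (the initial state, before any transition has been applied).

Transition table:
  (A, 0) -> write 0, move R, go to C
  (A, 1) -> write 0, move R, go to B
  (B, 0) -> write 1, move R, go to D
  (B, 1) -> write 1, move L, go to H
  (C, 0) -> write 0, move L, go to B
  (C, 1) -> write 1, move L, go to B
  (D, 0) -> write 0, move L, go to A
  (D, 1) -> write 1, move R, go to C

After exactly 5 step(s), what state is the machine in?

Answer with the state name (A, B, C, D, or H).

Step 1: in state A at pos -1, read 0 -> (A,0)->write 0,move R,goto C. Now: state=C, head=0, tape[-2..4]=0000010 (head:   ^)
Step 2: in state C at pos 0, read 0 -> (C,0)->write 0,move L,goto B. Now: state=B, head=-1, tape[-2..4]=0000010 (head:  ^)
Step 3: in state B at pos -1, read 0 -> (B,0)->write 1,move R,goto D. Now: state=D, head=0, tape[-2..4]=0100010 (head:   ^)
Step 4: in state D at pos 0, read 0 -> (D,0)->write 0,move L,goto A. Now: state=A, head=-1, tape[-2..4]=0100010 (head:  ^)
Step 5: in state A at pos -1, read 1 -> (A,1)->write 0,move R,goto B. Now: state=B, head=0, tape[-2..4]=0000010 (head:   ^)

Answer: B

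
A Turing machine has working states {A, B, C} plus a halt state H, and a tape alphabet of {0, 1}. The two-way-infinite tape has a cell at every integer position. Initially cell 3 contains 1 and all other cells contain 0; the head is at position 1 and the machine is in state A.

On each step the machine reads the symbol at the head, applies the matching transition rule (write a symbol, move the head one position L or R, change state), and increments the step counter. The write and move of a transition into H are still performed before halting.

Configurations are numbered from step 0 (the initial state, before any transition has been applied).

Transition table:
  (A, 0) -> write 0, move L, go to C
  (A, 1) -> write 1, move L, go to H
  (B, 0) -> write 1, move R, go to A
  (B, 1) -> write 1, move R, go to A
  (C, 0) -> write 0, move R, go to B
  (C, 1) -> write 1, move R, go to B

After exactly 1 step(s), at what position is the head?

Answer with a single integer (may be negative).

Answer: 0

Derivation:
Step 1: in state A at pos 1, read 0 -> (A,0)->write 0,move L,goto C. Now: state=C, head=0, tape[-1..4]=000010 (head:  ^)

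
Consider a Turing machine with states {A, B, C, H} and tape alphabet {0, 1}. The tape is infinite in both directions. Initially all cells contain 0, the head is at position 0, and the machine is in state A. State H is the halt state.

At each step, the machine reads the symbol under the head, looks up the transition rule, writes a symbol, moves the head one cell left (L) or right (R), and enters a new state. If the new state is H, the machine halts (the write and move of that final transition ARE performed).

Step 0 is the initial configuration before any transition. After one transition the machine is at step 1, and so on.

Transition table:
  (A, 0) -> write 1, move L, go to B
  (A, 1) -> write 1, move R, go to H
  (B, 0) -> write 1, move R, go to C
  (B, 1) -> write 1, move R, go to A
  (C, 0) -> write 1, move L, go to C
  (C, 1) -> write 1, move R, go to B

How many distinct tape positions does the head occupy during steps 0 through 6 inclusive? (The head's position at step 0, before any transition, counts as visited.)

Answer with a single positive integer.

Answer: 4

Derivation:
Step 1: in state A at pos 0, read 0 -> (A,0)->write 1,move L,goto B. Now: state=B, head=-1, tape[-2..1]=0010 (head:  ^)
Step 2: in state B at pos -1, read 0 -> (B,0)->write 1,move R,goto C. Now: state=C, head=0, tape[-2..1]=0110 (head:   ^)
Step 3: in state C at pos 0, read 1 -> (C,1)->write 1,move R,goto B. Now: state=B, head=1, tape[-2..2]=01100 (head:    ^)
Step 4: in state B at pos 1, read 0 -> (B,0)->write 1,move R,goto C. Now: state=C, head=2, tape[-2..3]=011100 (head:     ^)
Step 5: in state C at pos 2, read 0 -> (C,0)->write 1,move L,goto C. Now: state=C, head=1, tape[-2..3]=011110 (head:    ^)
Step 6: in state C at pos 1, read 1 -> (C,1)->write 1,move R,goto B. Now: state=B, head=2, tape[-2..3]=011110 (head:     ^)
Head positions at steps 0..6: starting at 0, distinct positions visited = {-1, 0, 1, 2} -> 4 position(s)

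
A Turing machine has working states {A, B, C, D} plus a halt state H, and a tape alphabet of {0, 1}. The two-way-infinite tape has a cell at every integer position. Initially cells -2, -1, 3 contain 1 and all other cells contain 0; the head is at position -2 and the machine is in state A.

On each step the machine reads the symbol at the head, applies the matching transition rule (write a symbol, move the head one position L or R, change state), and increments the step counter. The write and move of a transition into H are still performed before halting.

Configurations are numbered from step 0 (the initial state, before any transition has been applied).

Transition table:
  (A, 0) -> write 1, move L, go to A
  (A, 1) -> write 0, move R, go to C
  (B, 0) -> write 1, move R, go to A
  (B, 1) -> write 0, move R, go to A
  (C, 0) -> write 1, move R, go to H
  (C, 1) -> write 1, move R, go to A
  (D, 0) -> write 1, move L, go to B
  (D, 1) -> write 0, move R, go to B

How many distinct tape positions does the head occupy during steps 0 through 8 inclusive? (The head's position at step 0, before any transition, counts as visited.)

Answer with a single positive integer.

Step 1: in state A at pos -2, read 1 -> (A,1)->write 0,move R,goto C. Now: state=C, head=-1, tape[-3..4]=00100010 (head:   ^)
Step 2: in state C at pos -1, read 1 -> (C,1)->write 1,move R,goto A. Now: state=A, head=0, tape[-3..4]=00100010 (head:    ^)
Step 3: in state A at pos 0, read 0 -> (A,0)->write 1,move L,goto A. Now: state=A, head=-1, tape[-3..4]=00110010 (head:   ^)
Step 4: in state A at pos -1, read 1 -> (A,1)->write 0,move R,goto C. Now: state=C, head=0, tape[-3..4]=00010010 (head:    ^)
Step 5: in state C at pos 0, read 1 -> (C,1)->write 1,move R,goto A. Now: state=A, head=1, tape[-3..4]=00010010 (head:     ^)
Step 6: in state A at pos 1, read 0 -> (A,0)->write 1,move L,goto A. Now: state=A, head=0, tape[-3..4]=00011010 (head:    ^)
Step 7: in state A at pos 0, read 1 -> (A,1)->write 0,move R,goto C. Now: state=C, head=1, tape[-3..4]=00001010 (head:     ^)
Step 8: in state C at pos 1, read 1 -> (C,1)->write 1,move R,goto A. Now: state=A, head=2, tape[-3..4]=00001010 (head:      ^)
Head positions at steps 0..8: starting at -2, distinct positions visited = {-2, -1, 0, 1, 2} -> 5 position(s)

Answer: 5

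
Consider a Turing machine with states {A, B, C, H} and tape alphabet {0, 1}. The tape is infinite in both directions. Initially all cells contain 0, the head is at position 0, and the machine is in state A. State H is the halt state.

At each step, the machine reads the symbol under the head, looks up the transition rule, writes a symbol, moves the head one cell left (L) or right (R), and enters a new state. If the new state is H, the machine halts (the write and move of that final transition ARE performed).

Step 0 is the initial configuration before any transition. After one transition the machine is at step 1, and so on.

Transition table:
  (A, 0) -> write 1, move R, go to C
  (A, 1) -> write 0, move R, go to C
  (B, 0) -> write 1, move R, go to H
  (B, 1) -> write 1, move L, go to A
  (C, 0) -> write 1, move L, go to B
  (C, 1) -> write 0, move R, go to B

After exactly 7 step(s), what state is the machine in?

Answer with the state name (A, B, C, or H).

Answer: C

Derivation:
Step 1: in state A at pos 0, read 0 -> (A,0)->write 1,move R,goto C. Now: state=C, head=1, tape[-1..2]=0100 (head:   ^)
Step 2: in state C at pos 1, read 0 -> (C,0)->write 1,move L,goto B. Now: state=B, head=0, tape[-1..2]=0110 (head:  ^)
Step 3: in state B at pos 0, read 1 -> (B,1)->write 1,move L,goto A. Now: state=A, head=-1, tape[-2..2]=00110 (head:  ^)
Step 4: in state A at pos -1, read 0 -> (A,0)->write 1,move R,goto C. Now: state=C, head=0, tape[-2..2]=01110 (head:   ^)
Step 5: in state C at pos 0, read 1 -> (C,1)->write 0,move R,goto B. Now: state=B, head=1, tape[-2..2]=01010 (head:    ^)
Step 6: in state B at pos 1, read 1 -> (B,1)->write 1,move L,goto A. Now: state=A, head=0, tape[-2..2]=01010 (head:   ^)
Step 7: in state A at pos 0, read 0 -> (A,0)->write 1,move R,goto C. Now: state=C, head=1, tape[-2..2]=01110 (head:    ^)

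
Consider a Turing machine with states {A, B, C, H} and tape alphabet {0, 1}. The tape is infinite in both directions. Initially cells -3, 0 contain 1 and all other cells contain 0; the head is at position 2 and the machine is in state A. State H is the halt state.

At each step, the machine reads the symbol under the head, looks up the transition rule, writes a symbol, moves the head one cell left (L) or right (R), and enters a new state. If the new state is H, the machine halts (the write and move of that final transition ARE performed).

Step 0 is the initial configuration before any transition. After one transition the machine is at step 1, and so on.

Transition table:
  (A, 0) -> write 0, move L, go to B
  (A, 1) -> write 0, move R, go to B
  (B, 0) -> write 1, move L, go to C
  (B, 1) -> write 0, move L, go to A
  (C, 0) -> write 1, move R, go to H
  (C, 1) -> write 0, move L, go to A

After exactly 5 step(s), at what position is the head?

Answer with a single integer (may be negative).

Answer: -3

Derivation:
Step 1: in state A at pos 2, read 0 -> (A,0)->write 0,move L,goto B. Now: state=B, head=1, tape[-4..3]=01001000 (head:      ^)
Step 2: in state B at pos 1, read 0 -> (B,0)->write 1,move L,goto C. Now: state=C, head=0, tape[-4..3]=01001100 (head:     ^)
Step 3: in state C at pos 0, read 1 -> (C,1)->write 0,move L,goto A. Now: state=A, head=-1, tape[-4..3]=01000100 (head:    ^)
Step 4: in state A at pos -1, read 0 -> (A,0)->write 0,move L,goto B. Now: state=B, head=-2, tape[-4..3]=01000100 (head:   ^)
Step 5: in state B at pos -2, read 0 -> (B,0)->write 1,move L,goto C. Now: state=C, head=-3, tape[-4..3]=01100100 (head:  ^)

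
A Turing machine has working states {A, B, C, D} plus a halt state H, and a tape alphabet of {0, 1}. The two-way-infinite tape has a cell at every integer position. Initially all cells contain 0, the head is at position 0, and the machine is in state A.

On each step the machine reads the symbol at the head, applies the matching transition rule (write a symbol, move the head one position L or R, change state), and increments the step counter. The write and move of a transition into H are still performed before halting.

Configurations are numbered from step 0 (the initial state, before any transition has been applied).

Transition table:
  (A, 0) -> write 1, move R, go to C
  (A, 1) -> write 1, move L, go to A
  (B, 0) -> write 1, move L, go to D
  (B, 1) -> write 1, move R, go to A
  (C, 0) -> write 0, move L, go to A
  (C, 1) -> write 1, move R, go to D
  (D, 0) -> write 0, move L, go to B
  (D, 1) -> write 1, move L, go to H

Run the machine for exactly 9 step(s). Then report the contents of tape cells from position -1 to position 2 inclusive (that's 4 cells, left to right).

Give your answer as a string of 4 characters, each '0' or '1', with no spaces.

Step 1: in state A at pos 0, read 0 -> (A,0)->write 1,move R,goto C. Now: state=C, head=1, tape[-1..2]=0100 (head:   ^)
Step 2: in state C at pos 1, read 0 -> (C,0)->write 0,move L,goto A. Now: state=A, head=0, tape[-1..2]=0100 (head:  ^)
Step 3: in state A at pos 0, read 1 -> (A,1)->write 1,move L,goto A. Now: state=A, head=-1, tape[-2..2]=00100 (head:  ^)
Step 4: in state A at pos -1, read 0 -> (A,0)->write 1,move R,goto C. Now: state=C, head=0, tape[-2..2]=01100 (head:   ^)
Step 5: in state C at pos 0, read 1 -> (C,1)->write 1,move R,goto D. Now: state=D, head=1, tape[-2..2]=01100 (head:    ^)
Step 6: in state D at pos 1, read 0 -> (D,0)->write 0,move L,goto B. Now: state=B, head=0, tape[-2..2]=01100 (head:   ^)
Step 7: in state B at pos 0, read 1 -> (B,1)->write 1,move R,goto A. Now: state=A, head=1, tape[-2..2]=01100 (head:    ^)
Step 8: in state A at pos 1, read 0 -> (A,0)->write 1,move R,goto C. Now: state=C, head=2, tape[-2..3]=011100 (head:     ^)
Step 9: in state C at pos 2, read 0 -> (C,0)->write 0,move L,goto A. Now: state=A, head=1, tape[-2..3]=011100 (head:    ^)

Answer: 1110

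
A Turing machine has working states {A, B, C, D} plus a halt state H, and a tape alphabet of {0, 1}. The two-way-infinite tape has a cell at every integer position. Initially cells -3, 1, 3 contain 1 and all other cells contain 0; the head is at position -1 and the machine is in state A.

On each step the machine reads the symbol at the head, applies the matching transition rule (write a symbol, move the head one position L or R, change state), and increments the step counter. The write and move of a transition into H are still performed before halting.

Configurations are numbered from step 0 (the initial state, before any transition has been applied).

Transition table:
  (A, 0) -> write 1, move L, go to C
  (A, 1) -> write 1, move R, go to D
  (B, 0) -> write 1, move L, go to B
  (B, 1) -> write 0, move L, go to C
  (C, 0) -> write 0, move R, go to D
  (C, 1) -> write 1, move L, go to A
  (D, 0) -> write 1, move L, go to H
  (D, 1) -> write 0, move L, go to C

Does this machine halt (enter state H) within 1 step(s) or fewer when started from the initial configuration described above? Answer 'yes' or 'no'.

Answer: no

Derivation:
Step 1: in state A at pos -1, read 0 -> (A,0)->write 1,move L,goto C. Now: state=C, head=-2, tape[-4..4]=010101010 (head:   ^)
After 1 step(s): state = C (not H) -> not halted within 1 -> no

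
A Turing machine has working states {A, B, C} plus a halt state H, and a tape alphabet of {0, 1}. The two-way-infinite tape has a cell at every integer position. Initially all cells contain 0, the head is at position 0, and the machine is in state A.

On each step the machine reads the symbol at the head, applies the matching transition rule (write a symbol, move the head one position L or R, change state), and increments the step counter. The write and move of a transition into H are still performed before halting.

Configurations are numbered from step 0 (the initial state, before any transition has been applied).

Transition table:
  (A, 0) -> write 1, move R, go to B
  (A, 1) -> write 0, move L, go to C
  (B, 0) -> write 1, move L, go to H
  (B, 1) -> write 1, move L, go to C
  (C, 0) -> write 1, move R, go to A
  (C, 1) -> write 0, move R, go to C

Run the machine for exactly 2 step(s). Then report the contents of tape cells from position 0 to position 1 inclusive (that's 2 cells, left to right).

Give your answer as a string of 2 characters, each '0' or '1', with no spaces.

Answer: 11

Derivation:
Step 1: in state A at pos 0, read 0 -> (A,0)->write 1,move R,goto B. Now: state=B, head=1, tape[-1..2]=0100 (head:   ^)
Step 2: in state B at pos 1, read 0 -> (B,0)->write 1,move L,goto H. Now: state=H, head=0, tape[-1..2]=0110 (head:  ^)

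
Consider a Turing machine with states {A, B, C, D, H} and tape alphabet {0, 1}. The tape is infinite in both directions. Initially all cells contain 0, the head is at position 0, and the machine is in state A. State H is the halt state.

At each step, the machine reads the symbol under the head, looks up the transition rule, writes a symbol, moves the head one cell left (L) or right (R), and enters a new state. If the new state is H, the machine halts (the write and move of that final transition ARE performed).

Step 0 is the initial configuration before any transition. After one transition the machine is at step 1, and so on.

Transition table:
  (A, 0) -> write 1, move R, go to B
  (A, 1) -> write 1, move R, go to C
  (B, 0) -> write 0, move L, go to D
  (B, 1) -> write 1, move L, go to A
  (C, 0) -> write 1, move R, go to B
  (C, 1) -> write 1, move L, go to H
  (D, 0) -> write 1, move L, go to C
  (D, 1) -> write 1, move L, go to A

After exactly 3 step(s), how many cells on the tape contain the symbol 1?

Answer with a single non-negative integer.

Answer: 1

Derivation:
Step 1: in state A at pos 0, read 0 -> (A,0)->write 1,move R,goto B. Now: state=B, head=1, tape[-1..2]=0100 (head:   ^)
Step 2: in state B at pos 1, read 0 -> (B,0)->write 0,move L,goto D. Now: state=D, head=0, tape[-1..2]=0100 (head:  ^)
Step 3: in state D at pos 0, read 1 -> (D,1)->write 1,move L,goto A. Now: state=A, head=-1, tape[-2..2]=00100 (head:  ^)
Cells containing 1 after step 3: {0} -> 1 cell(s)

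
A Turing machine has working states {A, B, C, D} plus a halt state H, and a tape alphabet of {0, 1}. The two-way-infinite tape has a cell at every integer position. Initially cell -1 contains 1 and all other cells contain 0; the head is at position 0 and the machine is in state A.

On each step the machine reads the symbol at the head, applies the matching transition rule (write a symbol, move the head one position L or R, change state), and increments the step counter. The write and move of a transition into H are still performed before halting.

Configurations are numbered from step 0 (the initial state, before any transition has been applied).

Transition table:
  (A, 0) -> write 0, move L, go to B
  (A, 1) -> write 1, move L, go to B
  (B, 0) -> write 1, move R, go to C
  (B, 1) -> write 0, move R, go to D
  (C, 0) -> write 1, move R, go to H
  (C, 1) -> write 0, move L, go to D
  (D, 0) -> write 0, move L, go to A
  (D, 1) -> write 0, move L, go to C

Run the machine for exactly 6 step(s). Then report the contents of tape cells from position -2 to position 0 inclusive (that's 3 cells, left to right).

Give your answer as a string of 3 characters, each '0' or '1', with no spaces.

Step 1: in state A at pos 0, read 0 -> (A,0)->write 0,move L,goto B. Now: state=B, head=-1, tape[-2..1]=0100 (head:  ^)
Step 2: in state B at pos -1, read 1 -> (B,1)->write 0,move R,goto D. Now: state=D, head=0, tape[-2..1]=0000 (head:   ^)
Step 3: in state D at pos 0, read 0 -> (D,0)->write 0,move L,goto A. Now: state=A, head=-1, tape[-2..1]=0000 (head:  ^)
Step 4: in state A at pos -1, read 0 -> (A,0)->write 0,move L,goto B. Now: state=B, head=-2, tape[-3..1]=00000 (head:  ^)
Step 5: in state B at pos -2, read 0 -> (B,0)->write 1,move R,goto C. Now: state=C, head=-1, tape[-3..1]=01000 (head:   ^)
Step 6: in state C at pos -1, read 0 -> (C,0)->write 1,move R,goto H. Now: state=H, head=0, tape[-3..1]=01100 (head:    ^)

Answer: 110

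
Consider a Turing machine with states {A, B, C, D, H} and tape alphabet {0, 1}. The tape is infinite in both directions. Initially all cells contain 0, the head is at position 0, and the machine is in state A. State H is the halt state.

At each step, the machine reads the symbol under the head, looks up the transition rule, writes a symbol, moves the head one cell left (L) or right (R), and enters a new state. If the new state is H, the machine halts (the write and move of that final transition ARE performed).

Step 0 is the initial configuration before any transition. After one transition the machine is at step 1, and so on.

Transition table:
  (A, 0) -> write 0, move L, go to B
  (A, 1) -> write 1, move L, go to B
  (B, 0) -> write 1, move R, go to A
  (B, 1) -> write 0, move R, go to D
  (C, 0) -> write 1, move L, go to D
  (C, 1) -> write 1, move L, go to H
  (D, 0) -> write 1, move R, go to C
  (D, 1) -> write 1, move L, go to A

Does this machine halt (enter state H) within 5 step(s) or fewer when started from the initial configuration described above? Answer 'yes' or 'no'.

Answer: no

Derivation:
Step 1: in state A at pos 0, read 0 -> (A,0)->write 0,move L,goto B. Now: state=B, head=-1, tape[-2..1]=0000 (head:  ^)
Step 2: in state B at pos -1, read 0 -> (B,0)->write 1,move R,goto A. Now: state=A, head=0, tape[-2..1]=0100 (head:   ^)
Step 3: in state A at pos 0, read 0 -> (A,0)->write 0,move L,goto B. Now: state=B, head=-1, tape[-2..1]=0100 (head:  ^)
Step 4: in state B at pos -1, read 1 -> (B,1)->write 0,move R,goto D. Now: state=D, head=0, tape[-2..1]=0000 (head:   ^)
Step 5: in state D at pos 0, read 0 -> (D,0)->write 1,move R,goto C. Now: state=C, head=1, tape[-2..2]=00100 (head:    ^)
After 5 step(s): state = C (not H) -> not halted within 5 -> no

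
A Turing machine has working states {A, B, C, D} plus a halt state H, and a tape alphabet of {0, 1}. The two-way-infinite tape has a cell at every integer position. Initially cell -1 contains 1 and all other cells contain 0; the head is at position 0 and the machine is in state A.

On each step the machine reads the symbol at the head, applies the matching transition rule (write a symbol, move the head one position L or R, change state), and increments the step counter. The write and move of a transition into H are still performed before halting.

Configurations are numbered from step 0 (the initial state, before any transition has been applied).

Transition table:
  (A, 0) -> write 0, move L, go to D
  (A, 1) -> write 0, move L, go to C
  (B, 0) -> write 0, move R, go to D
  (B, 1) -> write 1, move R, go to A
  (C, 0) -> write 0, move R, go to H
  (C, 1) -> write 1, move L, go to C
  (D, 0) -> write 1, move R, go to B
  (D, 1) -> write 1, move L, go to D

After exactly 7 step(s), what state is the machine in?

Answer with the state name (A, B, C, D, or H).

Step 1: in state A at pos 0, read 0 -> (A,0)->write 0,move L,goto D. Now: state=D, head=-1, tape[-2..1]=0100 (head:  ^)
Step 2: in state D at pos -1, read 1 -> (D,1)->write 1,move L,goto D. Now: state=D, head=-2, tape[-3..1]=00100 (head:  ^)
Step 3: in state D at pos -2, read 0 -> (D,0)->write 1,move R,goto B. Now: state=B, head=-1, tape[-3..1]=01100 (head:   ^)
Step 4: in state B at pos -1, read 1 -> (B,1)->write 1,move R,goto A. Now: state=A, head=0, tape[-3..1]=01100 (head:    ^)
Step 5: in state A at pos 0, read 0 -> (A,0)->write 0,move L,goto D. Now: state=D, head=-1, tape[-3..1]=01100 (head:   ^)
Step 6: in state D at pos -1, read 1 -> (D,1)->write 1,move L,goto D. Now: state=D, head=-2, tape[-3..1]=01100 (head:  ^)
Step 7: in state D at pos -2, read 1 -> (D,1)->write 1,move L,goto D. Now: state=D, head=-3, tape[-4..1]=001100 (head:  ^)

Answer: D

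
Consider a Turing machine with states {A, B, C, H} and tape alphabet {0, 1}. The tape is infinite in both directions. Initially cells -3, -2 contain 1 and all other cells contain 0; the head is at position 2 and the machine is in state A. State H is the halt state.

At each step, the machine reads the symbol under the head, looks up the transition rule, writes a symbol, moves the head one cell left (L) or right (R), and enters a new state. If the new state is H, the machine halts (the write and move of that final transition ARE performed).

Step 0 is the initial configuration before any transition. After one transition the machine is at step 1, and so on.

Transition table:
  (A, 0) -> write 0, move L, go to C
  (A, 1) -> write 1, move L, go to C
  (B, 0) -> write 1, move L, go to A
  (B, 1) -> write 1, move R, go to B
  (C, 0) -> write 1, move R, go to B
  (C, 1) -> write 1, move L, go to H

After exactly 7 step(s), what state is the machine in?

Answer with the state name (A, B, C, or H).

Answer: B

Derivation:
Step 1: in state A at pos 2, read 0 -> (A,0)->write 0,move L,goto C. Now: state=C, head=1, tape[-4..3]=01100000 (head:      ^)
Step 2: in state C at pos 1, read 0 -> (C,0)->write 1,move R,goto B. Now: state=B, head=2, tape[-4..3]=01100100 (head:       ^)
Step 3: in state B at pos 2, read 0 -> (B,0)->write 1,move L,goto A. Now: state=A, head=1, tape[-4..3]=01100110 (head:      ^)
Step 4: in state A at pos 1, read 1 -> (A,1)->write 1,move L,goto C. Now: state=C, head=0, tape[-4..3]=01100110 (head:     ^)
Step 5: in state C at pos 0, read 0 -> (C,0)->write 1,move R,goto B. Now: state=B, head=1, tape[-4..3]=01101110 (head:      ^)
Step 6: in state B at pos 1, read 1 -> (B,1)->write 1,move R,goto B. Now: state=B, head=2, tape[-4..3]=01101110 (head:       ^)
Step 7: in state B at pos 2, read 1 -> (B,1)->write 1,move R,goto B. Now: state=B, head=3, tape[-4..4]=011011100 (head:        ^)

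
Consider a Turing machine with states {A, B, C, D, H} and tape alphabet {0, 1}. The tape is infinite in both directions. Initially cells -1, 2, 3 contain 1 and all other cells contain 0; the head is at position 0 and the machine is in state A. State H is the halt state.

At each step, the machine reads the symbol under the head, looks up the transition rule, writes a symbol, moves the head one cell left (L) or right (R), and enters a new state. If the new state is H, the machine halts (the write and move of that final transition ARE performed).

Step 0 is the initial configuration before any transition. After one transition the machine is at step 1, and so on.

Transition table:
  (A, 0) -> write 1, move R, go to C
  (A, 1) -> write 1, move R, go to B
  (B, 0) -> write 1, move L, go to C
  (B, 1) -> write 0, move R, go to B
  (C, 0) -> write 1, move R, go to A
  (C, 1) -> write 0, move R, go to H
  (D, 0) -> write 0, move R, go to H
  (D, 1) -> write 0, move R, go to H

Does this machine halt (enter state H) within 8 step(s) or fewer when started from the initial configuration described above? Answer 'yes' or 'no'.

Step 1: in state A at pos 0, read 0 -> (A,0)->write 1,move R,goto C. Now: state=C, head=1, tape[-2..4]=0110110 (head:    ^)
Step 2: in state C at pos 1, read 0 -> (C,0)->write 1,move R,goto A. Now: state=A, head=2, tape[-2..4]=0111110 (head:     ^)
Step 3: in state A at pos 2, read 1 -> (A,1)->write 1,move R,goto B. Now: state=B, head=3, tape[-2..4]=0111110 (head:      ^)
Step 4: in state B at pos 3, read 1 -> (B,1)->write 0,move R,goto B. Now: state=B, head=4, tape[-2..5]=01111000 (head:       ^)
Step 5: in state B at pos 4, read 0 -> (B,0)->write 1,move L,goto C. Now: state=C, head=3, tape[-2..5]=01111010 (head:      ^)
Step 6: in state C at pos 3, read 0 -> (C,0)->write 1,move R,goto A. Now: state=A, head=4, tape[-2..5]=01111110 (head:       ^)
Step 7: in state A at pos 4, read 1 -> (A,1)->write 1,move R,goto B. Now: state=B, head=5, tape[-2..6]=011111100 (head:        ^)
Step 8: in state B at pos 5, read 0 -> (B,0)->write 1,move L,goto C. Now: state=C, head=4, tape[-2..6]=011111110 (head:       ^)
After 8 step(s): state = C (not H) -> not halted within 8 -> no

Answer: no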